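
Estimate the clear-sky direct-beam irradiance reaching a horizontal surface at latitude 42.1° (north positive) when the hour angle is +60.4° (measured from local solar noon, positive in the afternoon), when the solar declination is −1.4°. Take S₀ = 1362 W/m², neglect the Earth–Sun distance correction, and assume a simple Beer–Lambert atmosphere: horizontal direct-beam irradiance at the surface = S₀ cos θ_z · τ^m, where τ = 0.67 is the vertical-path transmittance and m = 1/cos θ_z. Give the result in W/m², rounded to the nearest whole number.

With φ = 42.1°, δ = -1.4°, H = 60.40°: sin φ sin δ = -0.0164, cos φ cos δ cos H = 0.3664, so cos θ_z = 0.3500.
Air mass m = 1/cos θ_z = 1/0.3500 = 2.857; τ^m = 0.67^2.857 = 0.3185.
Surface direct beam = 1362 × 0.3500 × 0.3185 = 151.83 W/m².

152 W/m²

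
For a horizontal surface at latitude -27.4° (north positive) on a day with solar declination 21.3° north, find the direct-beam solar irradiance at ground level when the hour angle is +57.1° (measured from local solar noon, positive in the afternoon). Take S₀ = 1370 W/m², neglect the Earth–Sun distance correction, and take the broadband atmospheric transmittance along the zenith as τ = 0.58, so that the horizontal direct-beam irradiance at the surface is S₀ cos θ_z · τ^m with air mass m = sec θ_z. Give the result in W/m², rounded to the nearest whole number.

With φ = -27.4°, δ = 21.3°, H = 57.10°: sin φ sin δ = -0.1672, cos φ cos δ cos H = 0.4493, so cos θ_z = 0.2821.
Air mass m = 1/cos θ_z = 1/0.2821 = 3.545; τ^m = 0.58^3.545 = 0.1450.
Surface direct beam = 1370 × 0.2821 × 0.1450 = 56.04 W/m².

56 W/m²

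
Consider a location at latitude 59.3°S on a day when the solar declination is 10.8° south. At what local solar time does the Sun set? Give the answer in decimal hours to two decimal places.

19.25 h

cos H_s = −tan(-59.3°) · tan(-10.8°) = -0.3213, so H_s = arccos(-0.3213) = 108.74°.
Sunset is at 12 + H_s/15 = 12 + 7.249 = 19.249 h local solar time.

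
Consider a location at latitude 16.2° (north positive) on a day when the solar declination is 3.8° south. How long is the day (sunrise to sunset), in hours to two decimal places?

11.85 hours

cos H_s = −tan(16.2°) · tan(-3.8°) = 0.0193, so H_s = arccos(0.0193) = 88.89°.
Day length = 2 H_s / 15° h⁻¹ = 177.78° / 15 = 11.852 h.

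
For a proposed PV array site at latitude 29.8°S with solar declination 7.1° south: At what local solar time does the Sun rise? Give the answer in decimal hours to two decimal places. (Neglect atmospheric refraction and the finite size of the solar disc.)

5.73 h

The sunset hour angle satisfies cos H_s = −tan φ tan δ = -0.0713, giving H_s = 94.09°.
Sunrise is at 12 − H_s/15 = 12 − 6.273 = 5.727 h local solar time.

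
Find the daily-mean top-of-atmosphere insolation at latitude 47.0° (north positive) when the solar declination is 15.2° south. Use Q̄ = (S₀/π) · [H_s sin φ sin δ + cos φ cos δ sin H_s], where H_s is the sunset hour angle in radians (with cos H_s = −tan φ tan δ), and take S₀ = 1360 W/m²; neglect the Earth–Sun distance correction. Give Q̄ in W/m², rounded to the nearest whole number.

cos H_s = −tan(47.0°) · tan(-15.2°) = 0.2914, so H_s = arccos(0.2914) = 73.06°. In radians, H_s = 1.2751.
H_s sin φ sin δ = 1.2751 × 0.7314 × -0.2622 = -0.2445.
cos φ cos δ sin H_s = 0.6820 × 0.9650 × 0.9566 = 0.6296.
Q̄ = (1360/π) × (-0.2445 + 0.6296) = 432.90 × 0.3851 = 166.71 W/m².

167 W/m²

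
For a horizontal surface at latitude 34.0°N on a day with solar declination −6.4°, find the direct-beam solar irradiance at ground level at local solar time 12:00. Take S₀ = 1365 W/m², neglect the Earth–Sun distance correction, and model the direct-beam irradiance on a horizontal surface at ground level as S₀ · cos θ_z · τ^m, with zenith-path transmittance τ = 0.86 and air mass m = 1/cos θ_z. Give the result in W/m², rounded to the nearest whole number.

853 W/m²

Hour angle H = 15° × (12 − 12) = 0.00°.
With φ = 34.0°, δ = -6.4°, H = 0.00°: sin φ sin δ = -0.0623, cos φ cos δ cos H = 0.8239, so cos θ_z = 0.7616.
Air mass m = 1/cos θ_z = 1/0.7616 = 1.313; τ^m = 0.86^1.313 = 0.8203.
Surface direct beam = 1365 × 0.7616 × 0.8203 = 852.77 W/m².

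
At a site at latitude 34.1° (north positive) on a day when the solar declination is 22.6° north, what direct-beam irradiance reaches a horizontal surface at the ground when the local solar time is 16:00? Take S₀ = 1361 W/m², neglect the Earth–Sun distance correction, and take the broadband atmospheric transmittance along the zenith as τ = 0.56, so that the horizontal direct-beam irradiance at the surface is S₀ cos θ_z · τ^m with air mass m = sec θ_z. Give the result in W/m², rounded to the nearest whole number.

Hour angle H = 15° × (16 − 12) = 60.00°.
With φ = 34.1°, δ = 22.6°, H = 60.00°: sin φ sin δ = 0.2155, cos φ cos δ cos H = 0.3822, so cos θ_z = 0.5977.
Air mass m = 1/cos θ_z = 1/0.5977 = 1.673; τ^m = 0.56^1.673 = 0.3791.
Surface direct beam = 1361 × 0.5977 × 0.3791 = 308.39 W/m².

308 W/m²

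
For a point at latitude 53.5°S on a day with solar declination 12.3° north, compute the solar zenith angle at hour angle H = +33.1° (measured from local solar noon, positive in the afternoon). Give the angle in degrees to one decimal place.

cos θ_z = sin φ sin δ + cos φ cos δ cos H = (-0.8039)(0.2130) + (0.5948)(0.9770)(0.8377) = 0.3156.
θ_z = arccos(0.3156) = 71.60°.

71.6°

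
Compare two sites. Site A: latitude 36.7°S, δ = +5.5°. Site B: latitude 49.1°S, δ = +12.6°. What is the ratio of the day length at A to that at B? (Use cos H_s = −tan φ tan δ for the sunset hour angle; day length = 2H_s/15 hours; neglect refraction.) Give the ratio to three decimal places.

A: H_s = arccos(−tan -36.7° · tan 5.5°) = 85.88°, so 2H_s/15 = 11.4507 h.
B: H_s = arccos(−tan -49.1° · tan 12.6°) = 75.05°, so 2H_s/15 = 10.0067 h.
Ratio A/B = 11.4507 / 10.0067 = 1.1443.

1.144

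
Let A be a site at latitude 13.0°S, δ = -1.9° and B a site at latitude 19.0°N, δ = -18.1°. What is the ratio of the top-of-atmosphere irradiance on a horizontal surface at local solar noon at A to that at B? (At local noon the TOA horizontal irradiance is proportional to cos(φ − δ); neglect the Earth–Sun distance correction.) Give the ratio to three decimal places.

1.230

A: cos θ_z = cos(-13.0° − (-1.9°)) = 0.9813.
B: cos θ_z = cos(19.0° − (-18.1°)) = 0.7976.
Ratio A/B = 0.9813 / 0.7976 = 1.2303.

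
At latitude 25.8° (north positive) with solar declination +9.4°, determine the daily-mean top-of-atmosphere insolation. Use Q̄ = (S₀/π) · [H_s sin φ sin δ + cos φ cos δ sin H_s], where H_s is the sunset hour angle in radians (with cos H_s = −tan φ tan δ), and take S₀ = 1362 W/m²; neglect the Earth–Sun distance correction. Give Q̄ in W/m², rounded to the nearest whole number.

435 W/m²

cos H_s = −tan(25.8°) · tan(9.4°) = -0.0800, so H_s = arccos(-0.0800) = 94.59°. In radians, H_s = 1.6509.
H_s sin φ sin δ = 1.6509 × 0.4352 × 0.1633 = 0.1173.
cos φ cos δ sin H_s = 0.9003 × 0.9866 × 0.9968 = 0.8854.
Q̄ = (1362/π) × (0.1173 + 0.8854) = 433.54 × 1.0027 = 434.71 W/m².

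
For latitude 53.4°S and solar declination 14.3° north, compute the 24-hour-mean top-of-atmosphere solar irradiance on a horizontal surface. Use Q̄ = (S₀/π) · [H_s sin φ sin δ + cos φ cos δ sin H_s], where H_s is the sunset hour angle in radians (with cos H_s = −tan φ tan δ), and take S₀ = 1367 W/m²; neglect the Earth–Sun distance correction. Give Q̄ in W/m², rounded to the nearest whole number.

131 W/m²

cos H_s = −tan(-53.4°) · tan(14.3°) = 0.3432, so H_s = arccos(0.3432) = 69.93°. In radians, H_s = 1.2205.
H_s sin φ sin δ = 1.2205 × -0.8028 × 0.2470 = -0.2420.
cos φ cos δ sin H_s = 0.5962 × 0.9690 × 0.9393 = 0.5427.
Q̄ = (1367/π) × (-0.2420 + 0.5427) = 435.13 × 0.3007 = 130.84 W/m².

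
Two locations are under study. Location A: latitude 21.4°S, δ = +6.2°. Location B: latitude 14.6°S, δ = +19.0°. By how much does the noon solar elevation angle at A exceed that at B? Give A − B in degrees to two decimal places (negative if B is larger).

+6.00°

A: 90° − |-21.4 − (6.2)| = 62.40°.
B: 90° − |-14.6 − (19.0)| = 56.40°.
A − B = 62.40 − 56.40 = 6.00°.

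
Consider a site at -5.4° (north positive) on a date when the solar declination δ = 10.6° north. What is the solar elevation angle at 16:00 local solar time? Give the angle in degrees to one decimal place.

Hour angle H = 15° × (16 − 12) = 60.00°.
cos θ_z = sin φ sin δ + cos φ cos δ cos H = (-0.0941)(0.1840) + (0.9956)(0.9829)(0.5000) = 0.4720.
θ_z = arccos(0.4720) = 61.84°, so the elevation is 90° − 61.84° = 28.16°.

28.2°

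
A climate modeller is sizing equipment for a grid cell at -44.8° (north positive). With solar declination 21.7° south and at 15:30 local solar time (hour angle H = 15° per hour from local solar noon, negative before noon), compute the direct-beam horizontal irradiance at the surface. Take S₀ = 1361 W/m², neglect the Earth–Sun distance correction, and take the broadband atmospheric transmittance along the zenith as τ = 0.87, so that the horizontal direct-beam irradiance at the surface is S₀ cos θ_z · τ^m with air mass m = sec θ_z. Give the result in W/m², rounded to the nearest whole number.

730 W/m²

Hour angle H = 15° × (15.5 − 12) = 52.50°.
cos θ_z = sin φ sin δ + cos φ cos δ cos H = (-0.7046)(-0.3697) + (0.7096)(0.9291)(0.6088) = 0.6619.
Air mass m = 1/cos θ_z = 1/0.6619 = 1.511; τ^m = 0.87^1.511 = 0.8102.
Surface direct beam = 1361 × 0.6619 × 0.8102 = 729.87 W/m².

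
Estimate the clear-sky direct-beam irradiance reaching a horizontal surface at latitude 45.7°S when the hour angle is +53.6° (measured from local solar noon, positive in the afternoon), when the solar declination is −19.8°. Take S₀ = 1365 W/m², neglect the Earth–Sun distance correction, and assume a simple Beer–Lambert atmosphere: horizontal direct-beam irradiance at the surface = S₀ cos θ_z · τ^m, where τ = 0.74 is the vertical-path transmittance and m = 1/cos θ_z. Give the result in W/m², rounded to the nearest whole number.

cos θ_z = sin φ sin δ + cos φ cos δ cos H = (-0.7157)(-0.3387) + (0.6984)(0.9409)(0.5934) = 0.6323.
Air mass m = 1/cos θ_z = 1/0.6323 = 1.582; τ^m = 0.74^1.582 = 0.6210.
Surface direct beam = 1365 × 0.6323 × 0.6210 = 535.98 W/m².

536 W/m²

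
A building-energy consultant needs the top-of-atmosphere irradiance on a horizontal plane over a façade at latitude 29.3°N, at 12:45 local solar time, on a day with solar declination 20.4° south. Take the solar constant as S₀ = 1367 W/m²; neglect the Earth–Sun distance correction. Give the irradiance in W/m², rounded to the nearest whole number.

Hour angle H = 15° × (12.75 − 12) = 11.25°.
cos θ_z = sin(29.3°) sin(-20.4°) + cos(29.3°) cos(-20.4°) cos(11.25°) = -0.1706 + 0.8017 = 0.6311.
Top-of-atmosphere irradiance = S₀ cos θ_z = 1367 × 0.6311 = 862.71 W/m².

863 W/m²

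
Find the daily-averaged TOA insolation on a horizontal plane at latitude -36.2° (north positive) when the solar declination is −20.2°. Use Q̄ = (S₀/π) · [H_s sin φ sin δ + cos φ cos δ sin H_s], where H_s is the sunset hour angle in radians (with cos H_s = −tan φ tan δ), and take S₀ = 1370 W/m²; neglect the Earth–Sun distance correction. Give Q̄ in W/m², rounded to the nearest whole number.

482 W/m²

The sunset hour angle satisfies cos H_s = −tan φ tan δ = -0.2693, giving H_s = 105.62°. In radians, H_s = 1.8434.
H_s sin φ sin δ = 1.8434 × -0.5906 × -0.3453 = 0.3759.
cos φ cos δ sin H_s = 0.8070 × 0.9385 × 0.9631 = 0.7294.
Q̄ = (1370/π) × (0.3759 + 0.7294) = 436.08 × 1.1053 = 482.00 W/m².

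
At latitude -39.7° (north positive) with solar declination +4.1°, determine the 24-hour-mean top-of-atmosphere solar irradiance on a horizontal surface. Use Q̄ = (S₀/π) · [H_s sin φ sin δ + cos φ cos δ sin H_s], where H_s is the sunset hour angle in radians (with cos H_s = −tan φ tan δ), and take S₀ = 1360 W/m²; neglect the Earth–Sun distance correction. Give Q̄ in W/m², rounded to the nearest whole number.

−tan φ tan δ = −(-0.8302)(0.0717) = 0.0595; H_s = arccos(0.0595) = 86.59°. In radians, H_s = 1.5113.
H_s sin φ sin δ = 1.5113 × -0.6388 × 0.0715 = -0.0690.
cos φ cos δ sin H_s = 0.7694 × 0.9974 × 0.9982 = 0.7660.
Q̄ = (1360/π) × (-0.0690 + 0.7660) = 432.90 × 0.6970 = 301.73 W/m².

302 W/m²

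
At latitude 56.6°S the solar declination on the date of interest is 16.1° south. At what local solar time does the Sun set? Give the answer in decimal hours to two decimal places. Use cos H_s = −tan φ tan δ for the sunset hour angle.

−tan φ tan δ = −(-1.5166)(-0.2886) = -0.4377; H_s = arccos(-0.4377) = 115.96°.
Sunset is at 12 + H_s/15 = 12 + 7.731 = 19.731 h local solar time.

19.73 h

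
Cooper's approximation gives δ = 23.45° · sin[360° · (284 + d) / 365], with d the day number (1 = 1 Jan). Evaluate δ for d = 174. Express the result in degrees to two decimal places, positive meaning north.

+23.44°

360 × (284 + 174) / 365 = 451.726°; sin(451.726°) = 0.9995.
δ = 23.45 × 0.9995 = 23.438° ≈ +23.44°.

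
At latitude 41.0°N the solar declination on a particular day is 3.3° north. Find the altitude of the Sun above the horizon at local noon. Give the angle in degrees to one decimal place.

52.3°

At local solar noon the hour angle is zero, so the elevation is 90° − |φ − δ| = 90° − |41.0° − (3.3°)| = 90° − 37.7° = 52.3°.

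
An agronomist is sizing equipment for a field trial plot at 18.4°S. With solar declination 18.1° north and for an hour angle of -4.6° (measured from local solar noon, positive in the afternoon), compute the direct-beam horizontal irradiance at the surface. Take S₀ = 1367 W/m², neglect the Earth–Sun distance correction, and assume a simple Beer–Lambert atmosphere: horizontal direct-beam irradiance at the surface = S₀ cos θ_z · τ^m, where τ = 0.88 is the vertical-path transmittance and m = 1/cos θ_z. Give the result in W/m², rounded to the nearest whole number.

cos θ_z = sin(-18.4°) sin(18.1°) + cos(-18.4°) cos(18.1°) cos(-4.60°) = -0.0981 + 0.8990 = 0.8009.
Air mass m = 1/cos θ_z = 1/0.8009 = 1.249; τ^m = 0.88^1.249 = 0.8524.
Surface direct beam = 1367 × 0.8009 × 0.8524 = 933.23 W/m².

933 W/m²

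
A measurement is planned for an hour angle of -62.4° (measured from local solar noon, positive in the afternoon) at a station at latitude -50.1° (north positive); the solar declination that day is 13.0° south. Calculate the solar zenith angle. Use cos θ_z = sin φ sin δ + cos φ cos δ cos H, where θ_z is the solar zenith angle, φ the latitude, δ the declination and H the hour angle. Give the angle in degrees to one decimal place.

cos θ_z = sin(-50.1°) sin(-13.0°) + cos(-50.1°) cos(-13.0°) cos(-62.40°) = 0.1726 + 0.2896 = 0.4622.
θ_z = arccos(0.4622) = 62.47°.

62.5°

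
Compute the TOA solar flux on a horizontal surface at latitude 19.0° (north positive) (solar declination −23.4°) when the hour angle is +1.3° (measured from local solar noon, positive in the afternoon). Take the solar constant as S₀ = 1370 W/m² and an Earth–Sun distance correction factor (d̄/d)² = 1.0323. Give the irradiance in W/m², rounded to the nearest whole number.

cos θ_z = sin(19.0°) sin(-23.4°) + cos(19.0°) cos(-23.4°) cos(1.30°) = -0.1293 + 0.8675 = 0.7382.
Top-of-atmosphere irradiance = S₀ (d̄/d)² cos θ_z = 1370 × 1.0323 × 0.7382 = 1044.00 W/m².

1044 W/m²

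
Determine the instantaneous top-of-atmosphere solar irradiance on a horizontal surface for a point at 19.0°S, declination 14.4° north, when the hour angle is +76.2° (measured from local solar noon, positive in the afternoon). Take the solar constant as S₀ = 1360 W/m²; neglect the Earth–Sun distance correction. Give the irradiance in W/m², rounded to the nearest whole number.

cos θ_z = sin(-19.0°) sin(14.4°) + cos(-19.0°) cos(14.4°) cos(76.20°) = -0.0810 + 0.2185 = 0.1375.
Top-of-atmosphere irradiance = S₀ cos θ_z = 1360 × 0.1375 = 187.00 W/m².

187 W/m²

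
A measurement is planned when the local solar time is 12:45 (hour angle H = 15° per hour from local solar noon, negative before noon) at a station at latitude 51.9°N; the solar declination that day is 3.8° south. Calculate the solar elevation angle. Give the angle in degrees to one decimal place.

33.5°

Hour angle H = 15° × (12.75 − 12) = 11.25°.
With φ = 51.9°, δ = -3.8°, H = 11.25°: sin φ sin δ = -0.0522, cos φ cos δ cos H = 0.6038, so cos θ_z = 0.5516.
θ_z = arccos(0.5516) = 56.52°, so the elevation is 90° − 56.52° = 33.48°.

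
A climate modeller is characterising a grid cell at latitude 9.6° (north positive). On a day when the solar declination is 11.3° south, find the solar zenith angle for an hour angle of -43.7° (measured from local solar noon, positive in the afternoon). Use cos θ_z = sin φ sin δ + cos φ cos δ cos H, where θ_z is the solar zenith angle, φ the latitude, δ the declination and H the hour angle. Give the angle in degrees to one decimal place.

cos θ_z = sin(9.6°) sin(-11.3°) + cos(9.6°) cos(-11.3°) cos(-43.70°) = -0.0327 + 0.6990 = 0.6663.
θ_z = arccos(0.6663) = 48.22°.

48.2°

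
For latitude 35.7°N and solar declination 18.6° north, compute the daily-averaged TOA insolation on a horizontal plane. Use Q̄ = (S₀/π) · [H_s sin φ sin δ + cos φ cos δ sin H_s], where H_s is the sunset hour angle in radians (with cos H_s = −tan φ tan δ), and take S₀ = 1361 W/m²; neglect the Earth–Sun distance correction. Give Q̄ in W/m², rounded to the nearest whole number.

470 W/m²

cos H_s = −tan(35.7°) · tan(18.6°) = -0.2418, so H_s = arccos(-0.2418) = 103.99°. In radians, H_s = 1.8150.
H_s sin φ sin δ = 1.8150 × 0.5835 × 0.3190 = 0.3378.
cos φ cos δ sin H_s = 0.8121 × 0.9478 × 0.9703 = 0.7468.
Q̄ = (1361/π) × (0.3378 + 0.7468) = 433.22 × 1.0846 = 469.87 W/m².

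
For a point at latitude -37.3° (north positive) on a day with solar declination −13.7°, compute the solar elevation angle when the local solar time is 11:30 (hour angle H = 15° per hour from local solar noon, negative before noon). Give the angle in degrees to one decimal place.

Hour angle H = 15° × (11.5 − 12) = -7.50°.
cos θ_z = sin φ sin δ + cos φ cos δ cos H = (-0.6060)(-0.2368) + (0.7955)(0.9715)(0.9914) = 0.9097.
θ_z = arccos(0.9097) = 24.54°, so the elevation is 90° − 24.54° = 65.46°.

65.5°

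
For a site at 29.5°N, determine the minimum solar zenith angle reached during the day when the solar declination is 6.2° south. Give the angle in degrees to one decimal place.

At local solar noon the hour angle is zero, so the zenith angle is |φ − δ| = |29.5° − (-6.2°)| = 35.7°.

35.7°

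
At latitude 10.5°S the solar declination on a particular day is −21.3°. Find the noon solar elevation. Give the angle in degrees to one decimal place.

At local solar noon the hour angle is zero, so the elevation is 90° − |φ − δ| = 90° − |-10.5° − (-21.3°)| = 90° − 10.8° = 79.2°.

79.2°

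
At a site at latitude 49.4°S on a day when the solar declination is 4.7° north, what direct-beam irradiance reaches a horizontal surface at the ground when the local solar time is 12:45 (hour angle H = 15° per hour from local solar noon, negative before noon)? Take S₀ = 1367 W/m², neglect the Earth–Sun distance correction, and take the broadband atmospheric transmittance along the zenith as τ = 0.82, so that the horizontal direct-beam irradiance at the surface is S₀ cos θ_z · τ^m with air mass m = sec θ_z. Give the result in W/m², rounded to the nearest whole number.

Hour angle H = 15° × (12.75 − 12) = 11.25°.
cos θ_z = sin φ sin δ + cos φ cos δ cos H = (-0.7593)(0.0819) + (0.6508)(0.9966)(0.9808) = 0.5739.
Air mass m = 1/cos θ_z = 1/0.5739 = 1.742; τ^m = 0.82^1.742 = 0.7077.
Surface direct beam = 1367 × 0.5739 × 0.7077 = 555.21 W/m².

555 W/m²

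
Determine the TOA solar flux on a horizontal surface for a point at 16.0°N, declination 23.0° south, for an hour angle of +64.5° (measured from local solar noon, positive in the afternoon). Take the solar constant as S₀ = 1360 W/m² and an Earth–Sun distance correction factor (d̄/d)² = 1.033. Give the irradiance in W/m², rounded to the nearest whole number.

With φ = 16.0°, δ = -23.0°, H = 64.50°: sin φ sin δ = -0.1077, cos φ cos δ cos H = 0.3809, so cos θ_z = 0.2732.
Top-of-atmosphere irradiance = S₀ (d̄/d)² cos θ_z = 1360 × 1.033 × 0.2732 = 383.81 W/m².

384 W/m²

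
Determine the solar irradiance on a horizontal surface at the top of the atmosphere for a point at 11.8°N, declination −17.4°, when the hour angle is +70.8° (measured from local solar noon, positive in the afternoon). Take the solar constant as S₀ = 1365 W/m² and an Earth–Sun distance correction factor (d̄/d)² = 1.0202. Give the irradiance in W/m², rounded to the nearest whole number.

With φ = 11.8°, δ = -17.4°, H = 70.80°: sin φ sin δ = -0.0612, cos φ cos δ cos H = 0.3072, so cos θ_z = 0.2460.
Top-of-atmosphere irradiance = S₀ (d̄/d)² cos θ_z = 1365 × 1.0202 × 0.2460 = 342.57 W/m².

343 W/m²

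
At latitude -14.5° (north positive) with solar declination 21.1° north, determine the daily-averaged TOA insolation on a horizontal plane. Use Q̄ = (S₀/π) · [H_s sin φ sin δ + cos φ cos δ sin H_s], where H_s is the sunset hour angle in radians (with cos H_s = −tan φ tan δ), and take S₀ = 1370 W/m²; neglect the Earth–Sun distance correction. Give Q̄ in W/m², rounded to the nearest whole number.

334 W/m²

The sunset hour angle satisfies cos H_s = −tan φ tan δ = 0.0998, giving H_s = 84.27°. In radians, H_s = 1.4708.
H_s sin φ sin δ = 1.4708 × -0.2504 × 0.3600 = -0.1326.
cos φ cos δ sin H_s = 0.9681 × 0.9330 × 0.9950 = 0.8987.
Q̄ = (1370/π) × (-0.1326 + 0.8987) = 436.08 × 0.7661 = 334.08 W/m².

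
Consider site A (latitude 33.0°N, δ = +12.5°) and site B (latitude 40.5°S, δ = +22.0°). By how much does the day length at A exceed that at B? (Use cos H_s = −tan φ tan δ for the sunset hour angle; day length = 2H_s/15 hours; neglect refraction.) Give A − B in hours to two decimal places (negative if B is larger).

A: H_s = arccos(−tan 33.0° · tan 12.5°) = 98.28°, so 2H_s/15 = 13.1040 h.
B: H_s = arccos(−tan -40.5° · tan 22.0°) = 69.81°, so 2H_s/15 = 9.3080 h.
A − B = 13.1040 − 9.3080 = 3.7960 h.

+3.80 h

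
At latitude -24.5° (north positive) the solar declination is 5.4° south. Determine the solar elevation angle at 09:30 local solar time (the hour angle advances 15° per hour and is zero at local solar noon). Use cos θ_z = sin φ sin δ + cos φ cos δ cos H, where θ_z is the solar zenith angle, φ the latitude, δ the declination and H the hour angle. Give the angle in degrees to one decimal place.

49.3°

Hour angle H = 15° × (9.5 − 12) = -37.50°.
cos θ_z = sin φ sin δ + cos φ cos δ cos H = (-0.4147)(-0.0941) + (0.9100)(0.9956)(0.7934) = 0.7578.
θ_z = arccos(0.7578) = 40.73°, so the elevation is 90° − 40.73° = 49.27°.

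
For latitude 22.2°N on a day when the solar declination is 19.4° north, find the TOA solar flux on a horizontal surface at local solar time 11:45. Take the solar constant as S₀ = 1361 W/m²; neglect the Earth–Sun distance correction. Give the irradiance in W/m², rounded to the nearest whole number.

1357 W/m²

Hour angle H = 15° × (11.75 − 12) = -3.75°.
With φ = 22.2°, δ = 19.4°, H = -3.75°: sin φ sin δ = 0.1255, cos φ cos δ cos H = 0.8714, so cos θ_z = 0.9969.
Top-of-atmosphere irradiance = S₀ cos θ_z = 1361 × 0.9969 = 1356.78 W/m².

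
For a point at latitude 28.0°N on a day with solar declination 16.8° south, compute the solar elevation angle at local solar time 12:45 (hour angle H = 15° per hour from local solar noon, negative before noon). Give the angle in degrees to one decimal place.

43.9°

Hour angle H = 15° × (12.75 − 12) = 11.25°.
cos θ_z = sin φ sin δ + cos φ cos δ cos H = (0.4695)(-0.2890) + (0.8829)(0.9573)(0.9808) = 0.6933.
θ_z = arccos(0.6933) = 46.11°, so the elevation is 90° − 46.11° = 43.89°.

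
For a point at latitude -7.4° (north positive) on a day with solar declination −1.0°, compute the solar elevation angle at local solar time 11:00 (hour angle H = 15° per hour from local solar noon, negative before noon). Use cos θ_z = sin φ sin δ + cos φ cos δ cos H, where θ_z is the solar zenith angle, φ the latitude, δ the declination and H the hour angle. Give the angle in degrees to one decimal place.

Hour angle H = 15° × (11 − 12) = -15.00°.
With φ = -7.4°, δ = -1.0°, H = -15.00°: sin φ sin δ = 0.0022, cos φ cos δ cos H = 0.9577, so cos θ_z = 0.9599.
θ_z = arccos(0.9599) = 16.28°, so the elevation is 90° − 16.28° = 73.72°.

73.7°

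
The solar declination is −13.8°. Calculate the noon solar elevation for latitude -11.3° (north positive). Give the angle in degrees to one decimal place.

87.5°

At local solar noon the hour angle is zero, so the elevation is 90° − |φ − δ| = 90° − |-11.3° − (-13.8°)| = 90° − 2.5° = 87.5°.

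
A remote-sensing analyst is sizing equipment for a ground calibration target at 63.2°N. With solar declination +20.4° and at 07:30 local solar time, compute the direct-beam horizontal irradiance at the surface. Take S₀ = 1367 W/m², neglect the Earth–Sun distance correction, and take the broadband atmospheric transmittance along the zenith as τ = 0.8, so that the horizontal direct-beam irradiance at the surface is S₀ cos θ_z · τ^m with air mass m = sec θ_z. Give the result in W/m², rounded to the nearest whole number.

403 W/m²

Hour angle H = 15° × (7.5 − 12) = -67.50°.
cos θ_z = sin(63.2°) sin(20.4°) + cos(63.2°) cos(20.4°) cos(-67.50°) = 0.3111 + 0.1617 = 0.4728.
Air mass m = 1/cos θ_z = 1/0.4728 = 2.115; τ^m = 0.8^2.115 = 0.6238.
Surface direct beam = 1367 × 0.4728 × 0.6238 = 403.17 W/m².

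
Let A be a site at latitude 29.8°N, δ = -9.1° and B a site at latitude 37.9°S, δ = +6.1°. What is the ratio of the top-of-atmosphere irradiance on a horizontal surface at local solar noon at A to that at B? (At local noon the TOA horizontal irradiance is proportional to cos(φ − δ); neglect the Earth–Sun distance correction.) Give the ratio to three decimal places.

A: cos θ_z = cos(29.8° − (-9.1°)) = 0.7782.
B: cos θ_z = cos(-37.9° − (6.1°)) = 0.7193.
Ratio A/B = 0.7782 / 0.7193 = 1.0819.

1.082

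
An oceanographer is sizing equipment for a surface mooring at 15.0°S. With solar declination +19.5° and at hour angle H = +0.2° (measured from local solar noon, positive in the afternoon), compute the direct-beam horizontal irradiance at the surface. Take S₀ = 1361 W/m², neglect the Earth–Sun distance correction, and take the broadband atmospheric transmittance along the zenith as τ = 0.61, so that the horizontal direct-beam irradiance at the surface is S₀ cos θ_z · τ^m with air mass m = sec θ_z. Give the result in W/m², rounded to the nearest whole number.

616 W/m²

cos θ_z = sin(-15.0°) sin(19.5°) + cos(-15.0°) cos(19.5°) cos(0.20°) = -0.0864 + 0.9105 = 0.8241.
Air mass m = 1/cos θ_z = 1/0.8241 = 1.213; τ^m = 0.61^1.213 = 0.5490.
Surface direct beam = 1361 × 0.8241 × 0.5490 = 615.76 W/m².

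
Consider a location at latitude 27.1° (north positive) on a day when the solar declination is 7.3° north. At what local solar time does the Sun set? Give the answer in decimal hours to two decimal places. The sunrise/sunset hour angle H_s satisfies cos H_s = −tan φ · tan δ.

18.25 h

The sunset hour angle satisfies cos H_s = −tan φ tan δ = -0.0656, giving H_s = 93.76°.
Sunset is at 12 + H_s/15 = 12 + 6.251 = 18.251 h local solar time.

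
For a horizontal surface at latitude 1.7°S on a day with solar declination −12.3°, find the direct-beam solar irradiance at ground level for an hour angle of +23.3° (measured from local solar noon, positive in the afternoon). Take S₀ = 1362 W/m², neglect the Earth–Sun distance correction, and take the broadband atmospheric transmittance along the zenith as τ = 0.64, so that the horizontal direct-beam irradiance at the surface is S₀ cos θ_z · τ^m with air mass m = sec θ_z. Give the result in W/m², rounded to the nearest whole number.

751 W/m²

With φ = -1.7°, δ = -12.3°, H = 23.30°: sin φ sin δ = 0.0063, cos φ cos δ cos H = 0.8970, so cos θ_z = 0.9033.
Air mass m = 1/cos θ_z = 1/0.9033 = 1.107; τ^m = 0.64^1.107 = 0.6102.
Surface direct beam = 1362 × 0.9033 × 0.6102 = 750.73 W/m².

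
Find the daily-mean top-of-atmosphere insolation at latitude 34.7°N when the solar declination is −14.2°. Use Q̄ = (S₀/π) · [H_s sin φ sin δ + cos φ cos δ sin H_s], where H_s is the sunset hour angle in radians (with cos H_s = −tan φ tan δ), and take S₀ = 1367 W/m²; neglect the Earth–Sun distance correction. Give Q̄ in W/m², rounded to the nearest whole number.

257 W/m²

The sunset hour angle satisfies cos H_s = −tan φ tan δ = 0.1752, giving H_s = 79.91°. In radians, H_s = 1.3947.
H_s sin φ sin δ = 1.3947 × 0.5693 × -0.2453 = -0.1948.
cos φ cos δ sin H_s = 0.8221 × 0.9694 × 0.9845 = 0.7846.
Q̄ = (1367/π) × (-0.1948 + 0.7846) = 435.13 × 0.5898 = 256.64 W/m².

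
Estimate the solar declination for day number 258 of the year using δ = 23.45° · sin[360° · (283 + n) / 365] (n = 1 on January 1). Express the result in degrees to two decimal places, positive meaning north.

360 × (283 + 258) / 365 = 533.589°; sin(533.589°) = 0.1117.
δ = 23.45 × 0.1117 = 2.619° ≈ +2.62°.

+2.62°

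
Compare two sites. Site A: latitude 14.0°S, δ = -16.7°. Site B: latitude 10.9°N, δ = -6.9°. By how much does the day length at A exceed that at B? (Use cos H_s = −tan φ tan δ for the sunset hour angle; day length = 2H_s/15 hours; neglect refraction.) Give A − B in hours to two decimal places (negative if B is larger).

+0.75 h

A: H_s = arccos(−tan -14.0° · tan -16.7°) = 94.29°, so 2H_s/15 = 12.5720 h.
B: H_s = arccos(−tan 10.9° · tan -6.9°) = 88.66°, so 2H_s/15 = 11.8213 h.
A − B = 12.5720 − 11.8213 = 0.7507 h.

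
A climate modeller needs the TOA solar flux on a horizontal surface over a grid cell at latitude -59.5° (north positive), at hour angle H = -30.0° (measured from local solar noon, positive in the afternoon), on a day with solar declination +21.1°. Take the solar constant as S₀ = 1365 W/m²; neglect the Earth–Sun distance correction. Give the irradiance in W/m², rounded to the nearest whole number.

136 W/m²

With φ = -59.5°, δ = 21.1°, H = -30.00°: sin φ sin δ = -0.3102, cos φ cos δ cos H = 0.4101, so cos θ_z = 0.0999.
Top-of-atmosphere irradiance = S₀ cos θ_z = 1365 × 0.0999 = 136.36 W/m².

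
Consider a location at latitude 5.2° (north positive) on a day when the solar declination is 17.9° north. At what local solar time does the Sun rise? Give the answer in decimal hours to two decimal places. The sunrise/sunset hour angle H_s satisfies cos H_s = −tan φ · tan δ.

−tan φ tan δ = −(0.0910)(0.3230) = -0.0294; H_s = arccos(-0.0294) = 91.68°.
Sunrise is at 12 − H_s/15 = 12 − 6.112 = 5.888 h local solar time.

5.89 h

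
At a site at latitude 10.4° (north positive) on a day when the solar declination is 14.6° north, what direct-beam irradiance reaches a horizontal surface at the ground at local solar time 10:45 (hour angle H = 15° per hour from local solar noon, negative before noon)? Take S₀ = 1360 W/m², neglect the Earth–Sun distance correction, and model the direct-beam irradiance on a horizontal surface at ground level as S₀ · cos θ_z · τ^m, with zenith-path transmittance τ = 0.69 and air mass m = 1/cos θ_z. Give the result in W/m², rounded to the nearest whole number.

870 W/m²

Hour angle H = 15° × (10.75 − 12) = -18.75°.
cos θ_z = sin φ sin δ + cos φ cos δ cos H = (0.1805)(0.2521) + (0.9836)(0.9677)(0.9469) = 0.9468.
Air mass m = 1/cos θ_z = 1/0.9468 = 1.056; τ^m = 0.69^1.056 = 0.6758.
Surface direct beam = 1360 × 0.9468 × 0.6758 = 870.19 W/m².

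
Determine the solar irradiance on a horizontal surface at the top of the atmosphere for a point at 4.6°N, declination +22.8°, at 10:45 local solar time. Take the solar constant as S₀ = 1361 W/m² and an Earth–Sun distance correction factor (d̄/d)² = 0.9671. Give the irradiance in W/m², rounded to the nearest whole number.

Hour angle H = 15° × (10.75 − 12) = -18.75°.
With φ = 4.6°, δ = 22.8°, H = -18.75°: sin φ sin δ = 0.0311, cos φ cos δ cos H = 0.8701, so cos θ_z = 0.9012.
Top-of-atmosphere irradiance = S₀ (d̄/d)² cos θ_z = 1361 × 0.9671 × 0.9012 = 1186.18 W/m².

1186 W/m²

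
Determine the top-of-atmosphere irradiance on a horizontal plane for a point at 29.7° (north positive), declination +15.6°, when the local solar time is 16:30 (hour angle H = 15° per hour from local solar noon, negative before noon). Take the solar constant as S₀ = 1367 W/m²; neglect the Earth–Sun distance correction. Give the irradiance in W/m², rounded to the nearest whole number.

Hour angle H = 15° × (16.5 − 12) = 67.50°.
cos θ_z = sin φ sin δ + cos φ cos δ cos H = (0.4955)(0.2689) + (0.8686)(0.9632)(0.3827) = 0.4534.
Top-of-atmosphere irradiance = S₀ cos θ_z = 1367 × 0.4534 = 619.80 W/m².

620 W/m²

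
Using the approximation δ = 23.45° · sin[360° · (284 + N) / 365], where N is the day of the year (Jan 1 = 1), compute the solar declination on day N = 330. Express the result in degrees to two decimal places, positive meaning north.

360 × (284 + 330) / 365 = 605.589°; sin(605.589°) = -0.9106.
δ = 23.45 × -0.9106 = -21.354° ≈ -21.35°.

-21.35°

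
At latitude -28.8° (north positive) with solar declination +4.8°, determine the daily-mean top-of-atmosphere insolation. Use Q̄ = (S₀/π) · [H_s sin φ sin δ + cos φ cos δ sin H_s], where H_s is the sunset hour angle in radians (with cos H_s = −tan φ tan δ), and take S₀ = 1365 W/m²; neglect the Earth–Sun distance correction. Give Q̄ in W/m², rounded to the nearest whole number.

352 W/m²

The sunset hour angle satisfies cos H_s = −tan φ tan δ = 0.0462, giving H_s = 87.35°. In radians, H_s = 1.5245.
H_s sin φ sin δ = 1.5245 × -0.4818 × 0.0837 = -0.0615.
cos φ cos δ sin H_s = 0.8763 × 0.9965 × 0.9989 = 0.8723.
Q̄ = (1365/π) × (-0.0615 + 0.8723) = 434.49 × 0.8108 = 352.28 W/m².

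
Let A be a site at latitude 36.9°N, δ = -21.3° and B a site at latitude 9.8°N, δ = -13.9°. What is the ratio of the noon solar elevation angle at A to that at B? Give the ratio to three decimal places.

0.480

A: 90° − |36.9 − (-21.3)| = 31.80°.
B: 90° − |9.8 − (-13.9)| = 66.30°.
Ratio A/B = 31.8000 / 66.3000 = 0.4796.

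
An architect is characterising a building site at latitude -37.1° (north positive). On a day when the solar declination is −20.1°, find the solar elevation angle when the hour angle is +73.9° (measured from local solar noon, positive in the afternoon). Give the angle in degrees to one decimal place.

With φ = -37.1°, δ = -20.1°, H = 73.90°: sin φ sin δ = 0.2073, cos φ cos δ cos H = 0.2077, so cos θ_z = 0.4150.
θ_z = arccos(0.4150) = 65.48°, so the elevation is 90° − 65.48° = 24.52°.

24.5°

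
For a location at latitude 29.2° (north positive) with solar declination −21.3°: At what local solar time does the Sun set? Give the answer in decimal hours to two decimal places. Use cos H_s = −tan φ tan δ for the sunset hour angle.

The sunset hour angle satisfies cos H_s = −tan φ tan δ = 0.2179, giving H_s = 77.41°.
Sunset is at 12 + H_s/15 = 12 + 5.161 = 17.161 h local solar time.

17.16 h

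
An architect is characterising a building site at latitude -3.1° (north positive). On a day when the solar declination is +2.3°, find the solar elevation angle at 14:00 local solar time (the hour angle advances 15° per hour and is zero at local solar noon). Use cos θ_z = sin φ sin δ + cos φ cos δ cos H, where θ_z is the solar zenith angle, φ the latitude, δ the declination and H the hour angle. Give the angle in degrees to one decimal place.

59.5°

Hour angle H = 15° × (14 − 12) = 30.00°.
cos θ_z = sin(-3.1°) sin(2.3°) + cos(-3.1°) cos(2.3°) cos(30.00°) = -0.0022 + 0.8641 = 0.8619.
θ_z = arccos(0.8619) = 30.47°, so the elevation is 90° − 30.47° = 59.53°.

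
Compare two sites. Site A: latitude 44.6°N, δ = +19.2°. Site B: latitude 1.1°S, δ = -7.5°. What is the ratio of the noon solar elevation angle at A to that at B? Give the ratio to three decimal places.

0.773

A: 90° − |44.6 − (19.2)| = 64.60°.
B: 90° − |-1.1 − (-7.5)| = 83.60°.
Ratio A/B = 64.6000 / 83.6000 = 0.7727.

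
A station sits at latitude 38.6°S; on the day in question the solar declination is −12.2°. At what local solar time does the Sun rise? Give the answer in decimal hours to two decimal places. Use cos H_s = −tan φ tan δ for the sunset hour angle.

5.34 h

The sunset hour angle satisfies cos H_s = −tan φ tan δ = -0.1726, giving H_s = 99.94°.
Sunrise is at 12 − H_s/15 = 12 − 6.663 = 5.337 h local solar time.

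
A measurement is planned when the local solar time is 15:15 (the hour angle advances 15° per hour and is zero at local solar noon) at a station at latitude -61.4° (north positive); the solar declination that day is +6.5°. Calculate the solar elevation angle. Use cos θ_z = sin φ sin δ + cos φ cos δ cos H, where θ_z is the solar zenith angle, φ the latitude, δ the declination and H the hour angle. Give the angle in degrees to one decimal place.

Hour angle H = 15° × (15.25 − 12) = 48.75°.
With φ = -61.4°, δ = 6.5°, H = 48.75°: sin φ sin δ = -0.0994, cos φ cos δ cos H = 0.3136, so cos θ_z = 0.2142.
θ_z = arccos(0.2142) = 77.63°, so the elevation is 90° − 77.63° = 12.37°.

12.4°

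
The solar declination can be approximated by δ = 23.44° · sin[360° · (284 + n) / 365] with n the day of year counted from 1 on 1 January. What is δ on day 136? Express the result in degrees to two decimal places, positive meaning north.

+19.02°

360 × (284 + 136) / 365 = 414.247°; sin(414.247°) = 0.8115.
δ = 23.44 × 0.8115 = 19.022° ≈ +19.02°.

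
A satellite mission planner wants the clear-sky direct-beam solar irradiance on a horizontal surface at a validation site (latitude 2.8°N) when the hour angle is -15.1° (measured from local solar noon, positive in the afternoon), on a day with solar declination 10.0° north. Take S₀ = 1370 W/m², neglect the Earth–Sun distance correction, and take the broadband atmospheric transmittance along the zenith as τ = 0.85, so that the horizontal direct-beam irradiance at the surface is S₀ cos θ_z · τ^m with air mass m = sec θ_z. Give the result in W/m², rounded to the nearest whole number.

cos θ_z = sin(2.8°) sin(10.0°) + cos(2.8°) cos(10.0°) cos(-15.10°) = 0.0085 + 0.9497 = 0.9582.
Air mass m = 1/cos θ_z = 1/0.9582 = 1.044; τ^m = 0.85^1.044 = 0.8439.
Surface direct beam = 1370 × 0.9582 × 0.8439 = 1107.82 W/m².

1108 W/m²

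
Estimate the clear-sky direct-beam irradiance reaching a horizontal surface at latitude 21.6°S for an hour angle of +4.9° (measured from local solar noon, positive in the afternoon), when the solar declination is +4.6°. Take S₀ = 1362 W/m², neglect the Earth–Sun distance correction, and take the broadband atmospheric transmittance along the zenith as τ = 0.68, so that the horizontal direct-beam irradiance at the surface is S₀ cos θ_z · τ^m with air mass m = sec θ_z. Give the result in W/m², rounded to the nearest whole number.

cos θ_z = sin(-21.6°) sin(4.6°) + cos(-21.6°) cos(4.6°) cos(4.90°) = -0.0295 + 0.9234 = 0.8939.
Air mass m = 1/cos θ_z = 1/0.8939 = 1.119; τ^m = 0.68^1.119 = 0.6495.
Surface direct beam = 1362 × 0.8939 × 0.6495 = 790.76 W/m².

791 W/m²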